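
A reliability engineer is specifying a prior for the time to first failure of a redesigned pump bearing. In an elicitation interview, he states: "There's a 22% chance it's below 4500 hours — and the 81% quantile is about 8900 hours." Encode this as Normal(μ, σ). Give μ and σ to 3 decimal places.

The p-quantile of Normal(μ,σ) is μ + z_p·σ, with z_{0.22} = -0.7722 and z_{0.81} = 0.8779.
Eliminate σ: μ = (z₂·x₁ − z₁·x₂)/(z₂ − z₁) = (0.8779·4500 − (-0.7722)·8900)/1.65 = 6559.070.
Then σ = (x₂ − x₁)/(z₂ − z₁) = (8900 − 4500)/1.65 = 2666.522.

μ = 6559.070, σ = 2666.522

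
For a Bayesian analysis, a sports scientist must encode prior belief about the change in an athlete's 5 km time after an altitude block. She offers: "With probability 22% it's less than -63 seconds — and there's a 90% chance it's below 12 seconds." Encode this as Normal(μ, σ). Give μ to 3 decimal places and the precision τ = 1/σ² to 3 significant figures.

The p-quantile of Normal(μ,σ) is μ + z_p·σ, with z_{0.22} = -0.7722 and z_{0.9} = 1.282.
Eliminate σ: μ = (z₂·x₁ − z₁·x₂)/(z₂ − z₁) = (1.282·-63 − (-0.7722)·12)/2.054 = -34.801.
Then σ = (x₂ − x₁)/(z₂ − z₁) = (12 − -63)/2.054 = 36.519.
Precision τ = 1/σ² = 1/36.52² = 0.00075.

μ = -34.801, τ = 0.00075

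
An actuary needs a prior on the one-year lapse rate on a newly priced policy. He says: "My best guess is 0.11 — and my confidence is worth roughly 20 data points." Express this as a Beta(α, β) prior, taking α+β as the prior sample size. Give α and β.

α = 2.2, β = 17.8

Under the effective-sample-size interpretation, Beta(α, β) has prior mean α/(α+β) and prior sample size α+β.
So α+β = 20 and α/(α+β) = 0.11, giving α = 0.11·20 = 2.2 and β = 20 − 2.2 = 17.8.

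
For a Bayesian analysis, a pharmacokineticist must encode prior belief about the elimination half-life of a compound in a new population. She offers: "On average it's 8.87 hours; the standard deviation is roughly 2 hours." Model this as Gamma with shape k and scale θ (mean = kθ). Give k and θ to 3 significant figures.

k ≈ 19.7, θ ≈ 0.451

For Gamma(k, scale θ): mean = kθ, variance = kθ², so CV = 1/√k.
CV = SD/mean = 2/8.87 = 0.2255, hence k = 1/CV² = 19.7.
Then θ = mean/k = 8.87/19.7 = 0.451.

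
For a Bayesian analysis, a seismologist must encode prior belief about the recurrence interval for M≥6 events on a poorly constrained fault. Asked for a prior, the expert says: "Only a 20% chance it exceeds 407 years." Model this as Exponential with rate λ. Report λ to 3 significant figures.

λ ≈ 0.00395

P(T > 407.0) = e^(−λ·407.0) = 0.2, so λ = −ln(0.2)/407.0 = 0.00395.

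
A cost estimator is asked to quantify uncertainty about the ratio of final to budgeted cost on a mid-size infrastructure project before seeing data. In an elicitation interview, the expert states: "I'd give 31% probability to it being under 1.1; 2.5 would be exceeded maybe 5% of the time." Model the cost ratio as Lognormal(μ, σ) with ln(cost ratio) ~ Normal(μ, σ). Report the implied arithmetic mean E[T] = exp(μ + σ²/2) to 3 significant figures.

E[T] ≈ 1.43

If T ~ Lognormal(μ,σ) then ln T ~ Normal(μ,σ), so the p-quantile of ln T is μ + z_p·σ.
ln(1.1) = 0.09531 and ln(2.5) = 0.9163; z_{0.31} = -0.4959, z_{0.95} = 1.645.
σ = (0.9163 − 0.09531)/(1.645 − (-0.4959)) = 0.384.
μ = 0.09531 − (-0.4959)·0.384 = 0.285.
E[T] = exp(μ + σ²/2) = exp(0.285 + 0.0735) = 1.43.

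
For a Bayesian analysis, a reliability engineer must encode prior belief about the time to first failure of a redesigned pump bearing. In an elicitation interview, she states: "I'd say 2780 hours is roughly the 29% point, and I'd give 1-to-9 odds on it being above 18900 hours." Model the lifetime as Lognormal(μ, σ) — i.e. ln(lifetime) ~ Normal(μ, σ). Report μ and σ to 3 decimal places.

If T ~ Lognormal(μ,σ) then ln T ~ Normal(μ,σ), so the p-quantile of ln T is μ + z_p·σ.
ln(2780) = 7.93 and ln(18900) = 9.847; z_{0.29} = -0.5534, z_{0.9} = 1.282.
σ = (9.847 − 7.93)/(1.282 − (-0.5534)) = 1.045.
μ = 7.93 − (-0.5534)·1.045 = 8.508.

μ ≈ 8.508, σ ≈ 1.045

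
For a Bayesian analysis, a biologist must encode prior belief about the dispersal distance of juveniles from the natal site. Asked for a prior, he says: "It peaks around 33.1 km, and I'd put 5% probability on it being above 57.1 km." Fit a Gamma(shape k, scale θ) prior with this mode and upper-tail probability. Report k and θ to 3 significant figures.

k ≈ 10.4, θ ≈ 3.53

Gamma(k,θ) with k>1 has mode (k−1)θ, so θ = 33.1/(k−1).
Need P(X < 57.1) = 0.95 with θ tied to k this way. Start at k = 2, θ = 33.1: P(X<57.1) ≈ 0.515.
Too low — raise k to concentrate. Iterating converges to k ≈ 10.4.
Then θ = 33.1/(10.4−1) ≈ 3.53.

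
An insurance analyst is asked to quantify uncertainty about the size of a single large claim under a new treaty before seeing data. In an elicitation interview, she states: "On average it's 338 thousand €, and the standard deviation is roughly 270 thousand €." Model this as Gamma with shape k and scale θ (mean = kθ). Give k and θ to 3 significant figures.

For Gamma(k, scale θ): mean = kθ, variance = kθ², so CV = 1/√k.
CV = SD/mean = 270/338 = 0.7988, hence k = 1/CV² = 1.57.
Then θ = mean/k = 338/1.57 = 216.

k ≈ 1.57, θ ≈ 216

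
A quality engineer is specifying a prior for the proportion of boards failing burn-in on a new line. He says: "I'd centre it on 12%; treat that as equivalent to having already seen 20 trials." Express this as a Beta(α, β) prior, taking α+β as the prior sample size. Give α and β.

α = 2.4, β = 17.6

Under the effective-sample-size interpretation, Beta(α, β) has prior mean α/(α+β) and prior sample size α+β.
So α+β = 20 and α/(α+β) = 0.12, giving α = 0.12·20 = 2.4 and β = 20 − 2.4 = 17.6.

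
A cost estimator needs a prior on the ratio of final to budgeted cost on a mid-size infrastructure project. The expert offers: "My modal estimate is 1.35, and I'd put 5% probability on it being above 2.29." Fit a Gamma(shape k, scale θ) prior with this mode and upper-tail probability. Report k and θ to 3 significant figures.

Gamma(k,θ) with k>1 has mode (k−1)θ, so θ = 1.35/(k−1).
Need P(X < 2.29) = 0.95 with θ tied to k this way. Start at k = 2, θ = 1.35: P(X<2.29) ≈ 0.506.
Too low — raise k to concentrate. Iterating converges to k ≈ 11.
Then θ = 1.35/(11−1) ≈ 0.135.

k ≈ 11, θ ≈ 0.135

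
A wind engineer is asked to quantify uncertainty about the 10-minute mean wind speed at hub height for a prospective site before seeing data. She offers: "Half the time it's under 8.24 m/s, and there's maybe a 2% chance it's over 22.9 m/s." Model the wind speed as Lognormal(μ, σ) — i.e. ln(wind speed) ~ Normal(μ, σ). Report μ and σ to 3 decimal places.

If T ~ Lognormal(μ,σ) then ln T ~ Normal(μ,σ), so the p-quantile of ln T is μ + z_p·σ.
ln(8.24) = 2.109 and ln(22.9) = 3.131; z_{0.5} = 0, z_{0.98} = 2.054.
σ = (3.131 − 2.109)/(2.054 − (0)) = 0.498.
μ = 2.109 − (0)·0.498 = 2.109.

μ ≈ 2.109, σ ≈ 0.498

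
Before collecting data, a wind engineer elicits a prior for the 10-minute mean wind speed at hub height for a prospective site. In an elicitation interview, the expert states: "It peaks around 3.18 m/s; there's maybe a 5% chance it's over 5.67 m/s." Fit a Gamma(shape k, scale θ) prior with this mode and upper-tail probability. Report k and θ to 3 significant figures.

Gamma(k,θ) with k>1 has mode (k−1)θ, so θ = 3.18/(k−1).
Need P(X < 5.67) = 0.95 with θ tied to k this way. Start at k = 2, θ = 3.18: P(X<5.67) ≈ 0.532.
Too low — raise k to concentrate. Iterating converges to k ≈ 9.34.
Then θ = 3.18/(9.34−1) ≈ 0.381.

k ≈ 9.34, θ ≈ 0.381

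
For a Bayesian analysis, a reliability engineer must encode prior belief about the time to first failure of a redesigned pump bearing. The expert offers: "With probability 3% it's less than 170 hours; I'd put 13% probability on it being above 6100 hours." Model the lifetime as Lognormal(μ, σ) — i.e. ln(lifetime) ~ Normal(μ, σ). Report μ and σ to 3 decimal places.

If T ~ Lognormal(μ,σ) then ln T ~ Normal(μ,σ), so the p-quantile of ln T is μ + z_p·σ.
ln(170) = 5.136 and ln(6100) = 8.716; z_{0.03} = -1.881, z_{0.87} = 1.126.
σ = (8.716 − 5.136)/(1.126 − (-1.881)) = 1.191.
μ = 5.136 − (-1.881)·1.191 = 7.375.

μ ≈ 7.375, σ ≈ 1.191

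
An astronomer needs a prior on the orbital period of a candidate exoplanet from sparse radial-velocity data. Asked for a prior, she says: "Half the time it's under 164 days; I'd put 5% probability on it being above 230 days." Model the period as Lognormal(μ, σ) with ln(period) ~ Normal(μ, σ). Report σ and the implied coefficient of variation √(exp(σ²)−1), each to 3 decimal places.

σ ≈ 0.206, CV ≈ 0.208

If T ~ Lognormal(μ,σ) then ln T ~ Normal(μ,σ), so the p-quantile of ln T is μ + z_p·σ.
ln(164) = 5.1 and ln(230) = 5.438; z_{0.5} = 0, z_{0.95} = 1.645.
σ = (5.438 − 5.1)/(1.645 − (0)) = 0.206.
μ = 5.1 − (0)·0.206 = 5.100.
CV = √(exp(σ²)−1) = √(exp(0.0423)−1) = 0.208.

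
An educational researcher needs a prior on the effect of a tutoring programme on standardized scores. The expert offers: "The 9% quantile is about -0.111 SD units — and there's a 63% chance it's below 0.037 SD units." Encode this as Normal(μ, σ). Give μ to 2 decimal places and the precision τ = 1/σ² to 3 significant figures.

The p-quantile of Normal(μ,σ) is μ + z_p·σ, with z_{0.09} = -1.341 and z_{0.63} = 0.3319.
Eliminate σ: μ = (z₂·x₁ − z₁·x₂)/(z₂ − z₁) = (0.3319·-0.111 − (-1.341)·0.037)/1.673 = 0.01.
Then σ = (x₂ − x₁)/(z₂ − z₁) = (0.037 − -0.111)/1.673 = 0.09.
Precision τ = 1/σ² = 1/0.08848² = 128.

μ = 0.01, τ = 128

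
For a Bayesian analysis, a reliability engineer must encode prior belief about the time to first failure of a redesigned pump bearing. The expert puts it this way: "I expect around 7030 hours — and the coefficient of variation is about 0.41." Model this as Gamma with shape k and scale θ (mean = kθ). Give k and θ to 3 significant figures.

For Gamma(k, scale θ): mean = kθ, variance = kθ², so CV = 1/√k.
CV = 0.41, hence k = 1/CV² = 5.95.
Then θ = mean/k = 7030/5.95 = 1180.

k ≈ 5.95, θ ≈ 1180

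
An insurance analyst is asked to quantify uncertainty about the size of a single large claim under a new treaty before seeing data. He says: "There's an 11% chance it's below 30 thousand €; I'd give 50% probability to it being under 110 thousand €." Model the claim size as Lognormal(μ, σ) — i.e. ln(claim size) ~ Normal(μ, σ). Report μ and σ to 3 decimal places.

If T ~ Lognormal(μ,σ) then ln T ~ Normal(μ,σ), so the p-quantile of ln T is μ + z_p·σ.
ln(30) = 3.401 and ln(110) = 4.7; z_{0.11} = -1.227, z_{0.5} = 0.
σ = (4.7 − 3.401)/(0 − (-1.227)) = 1.059.
μ = 3.401 − (-1.227)·1.059 = 4.700.

μ ≈ 4.700, σ ≈ 1.059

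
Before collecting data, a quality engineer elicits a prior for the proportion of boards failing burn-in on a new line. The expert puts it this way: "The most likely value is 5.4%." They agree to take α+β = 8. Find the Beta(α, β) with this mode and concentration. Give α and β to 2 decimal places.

α = 1.32, β = 6.68

For α,β > 1 the Beta mode is (α−1)/(α+β−2). With α+β = 8, the mode is (α−1)/6.
Set (α−1)/6 = 0.054 → α = 1 + 0.054·6 = 1.32.
β = 8 − α = 6.68.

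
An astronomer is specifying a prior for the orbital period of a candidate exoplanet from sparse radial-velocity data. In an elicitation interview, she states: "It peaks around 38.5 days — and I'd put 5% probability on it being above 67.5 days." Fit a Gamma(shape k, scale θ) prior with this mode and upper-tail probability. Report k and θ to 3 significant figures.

Gamma(k,θ) with k>1 has mode (k−1)θ, so θ = 38.5/(k−1).
Need P(X < 67.5) = 0.95 with θ tied to k this way. Start at k = 2, θ = 38.5: P(X<67.5) ≈ 0.523.
Too low — raise k to concentrate. Iterating converges to k ≈ 9.85.
Then θ = 38.5/(9.85−1) ≈ 4.35.

k ≈ 9.85, θ ≈ 4.35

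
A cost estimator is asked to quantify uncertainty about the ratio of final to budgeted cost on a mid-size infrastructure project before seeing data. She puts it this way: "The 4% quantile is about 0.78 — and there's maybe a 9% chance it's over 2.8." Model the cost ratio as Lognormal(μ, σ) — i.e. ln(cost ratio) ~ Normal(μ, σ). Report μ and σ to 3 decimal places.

μ ≈ 0.475, σ ≈ 0.413

If T ~ Lognormal(μ,σ) then ln T ~ Normal(μ,σ), so the p-quantile of ln T is μ + z_p·σ.
ln(0.78) = -0.2485 and ln(2.8) = 1.03; z_{0.04} = -1.751, z_{0.91} = 1.341.
σ = (1.03 − -0.2485)/(1.341 − (-1.751)) = 0.413.
μ = -0.2485 − (-1.751)·0.413 = 0.475.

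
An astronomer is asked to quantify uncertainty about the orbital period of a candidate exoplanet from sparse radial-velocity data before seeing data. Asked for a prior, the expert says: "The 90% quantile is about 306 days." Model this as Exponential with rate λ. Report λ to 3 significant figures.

λ ≈ 0.00752

P(T < 306.0) = 1 − e^(−λ·306.0) = 0.9, so λ = −ln(1−0.9)/306.0 = −ln(0.1)/306.0 = 0.00752.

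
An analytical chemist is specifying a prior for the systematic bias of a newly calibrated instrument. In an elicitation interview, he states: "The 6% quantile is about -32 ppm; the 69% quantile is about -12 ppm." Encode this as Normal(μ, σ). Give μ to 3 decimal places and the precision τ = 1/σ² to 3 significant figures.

The p-quantile of Normal(μ,σ) is μ + z_p·σ, with z_{0.06} = -1.555 and z_{0.69} = 0.4959.
Eliminate σ: μ = (z₂·x₁ − z₁·x₂)/(z₂ − z₁) = (0.4959·-32 − (-1.555)·-12)/2.051 = -16.836.
Then σ = (x₂ − x₁)/(z₂ − z₁) = (-12 − -32)/2.051 = 9.753.
Precision τ = 1/σ² = 1/9.753² = 0.0105.

μ = -16.836, τ = 0.0105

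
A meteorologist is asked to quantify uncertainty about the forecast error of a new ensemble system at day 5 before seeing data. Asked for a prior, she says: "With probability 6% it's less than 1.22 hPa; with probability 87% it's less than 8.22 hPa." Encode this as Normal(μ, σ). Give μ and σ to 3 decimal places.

The p-quantile of Normal(μ,σ) is μ + z_p·σ, with z_{0.06} = -1.555 and z_{0.87} = 1.126.
Eliminate σ: μ = (z₂·x₁ − z₁·x₂)/(z₂ − z₁) = (1.126·1.22 − (-1.555)·8.22)/2.681 = 5.279.
Then σ = (x₂ − x₁)/(z₂ − z₁) = (8.22 − 1.22)/2.681 = 2.611.

μ = 5.279, σ = 2.611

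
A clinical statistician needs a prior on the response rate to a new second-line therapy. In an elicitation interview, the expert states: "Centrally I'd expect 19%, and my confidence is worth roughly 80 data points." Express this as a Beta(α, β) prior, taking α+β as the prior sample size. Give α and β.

α = 15.2, β = 64.8

Under the effective-sample-size interpretation, Beta(α, β) has prior mean α/(α+β) and prior sample size α+β.
So α+β = 80 and α/(α+β) = 0.19, giving α = 0.19·80 = 15.2 and β = 80 − 15.2 = 64.8.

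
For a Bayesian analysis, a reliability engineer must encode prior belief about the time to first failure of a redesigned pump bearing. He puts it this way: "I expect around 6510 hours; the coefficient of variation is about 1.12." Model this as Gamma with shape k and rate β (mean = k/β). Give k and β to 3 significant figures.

k ≈ 0.797, β ≈ 0.000122

For Gamma(k, rate β): mean = k/β, variance = k/β², so CV = 1/√k.
CV = 1.12, hence k = 1/CV² = 0.797.
Then β = k/mean = 0.797/6510 = 0.000122.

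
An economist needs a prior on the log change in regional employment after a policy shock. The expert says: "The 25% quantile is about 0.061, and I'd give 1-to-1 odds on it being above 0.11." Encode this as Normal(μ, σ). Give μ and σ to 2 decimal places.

μ = 0.11, σ = 0.07

For Normal(μ,σ), the p-quantile is μ + z_p·σ. Here z_{0.25} = -0.6745, z_{0.5} = 0.
So 0.061 = μ − 0.6745σ and 0.11 = μ + 0σ.
Subtracting: σ = (0.11 − 0.061)/(0 − (-0.6745)) = 0.07.
Then μ = 0.061 − (-0.6745)·0.07 = 0.11.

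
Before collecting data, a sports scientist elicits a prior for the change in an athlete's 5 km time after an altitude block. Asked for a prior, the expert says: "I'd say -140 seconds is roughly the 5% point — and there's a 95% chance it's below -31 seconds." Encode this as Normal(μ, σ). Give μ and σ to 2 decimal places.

μ = -85.50, σ = 33.13

For Normal(μ,σ), the p-quantile is μ + z_p·σ. Here z_{0.05} = -1.645, z_{0.95} = 1.645.
So -140 = μ − 1.645σ and -31 = μ + 1.645σ.
Subtracting: σ = (-31 − -140)/(1.645 − (-1.645)) = 33.13.
Then μ = -140 − (-1.645)·33.13 = -85.50.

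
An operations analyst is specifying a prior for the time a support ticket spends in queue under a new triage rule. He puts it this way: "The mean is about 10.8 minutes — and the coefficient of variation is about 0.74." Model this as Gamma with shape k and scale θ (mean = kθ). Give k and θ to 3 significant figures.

k ≈ 1.83, θ ≈ 5.91

For Gamma(k, scale θ): mean = kθ, variance = kθ², so CV = 1/√k.
CV = 0.74, hence k = 1/CV² = 1.83.
Then θ = mean/k = 10.8/1.83 = 5.91.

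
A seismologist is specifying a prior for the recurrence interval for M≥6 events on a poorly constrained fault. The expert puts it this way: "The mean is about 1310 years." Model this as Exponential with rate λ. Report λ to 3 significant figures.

Exponential mean = 1/λ, so λ = 1/1310.0 = 0.000763.

λ ≈ 0.000763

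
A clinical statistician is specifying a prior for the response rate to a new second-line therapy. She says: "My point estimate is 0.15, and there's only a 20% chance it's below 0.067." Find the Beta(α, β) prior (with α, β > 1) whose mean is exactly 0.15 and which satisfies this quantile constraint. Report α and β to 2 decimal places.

With mean 0.15 fixed, write α = 0.15s, β = 0.85s where s = α+β.
Need P(θ < 0.067) = 0.2 under Beta(0.15s, 0.85s). Normal approximation: (q−m)/√(m(1−m)/s) ≈ z_{0.2} = -0.842, so s ≈ 0.15·0.85·(-0.842)²/(0.067−0.15)² = 13.1.
At s = 13.1: P(θ<0.067) ≈ 0.201. Adjusting to match 0.2 gives s ≈ 13.21.
So α = 0.15·13.21 ≈ 1.98, β = 0.85·13.21 ≈ 11.22.

α ≈ 1.98, β ≈ 11.22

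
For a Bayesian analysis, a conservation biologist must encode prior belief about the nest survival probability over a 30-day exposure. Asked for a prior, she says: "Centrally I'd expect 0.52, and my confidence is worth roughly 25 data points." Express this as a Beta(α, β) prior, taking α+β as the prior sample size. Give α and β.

α = 13, β = 12

Under the effective-sample-size interpretation, Beta(α, β) has prior mean α/(α+β) and prior sample size α+β.
So α+β = 25 and α/(α+β) = 0.52, giving α = 0.52·25 = 13 and β = 25 − 13 = 12.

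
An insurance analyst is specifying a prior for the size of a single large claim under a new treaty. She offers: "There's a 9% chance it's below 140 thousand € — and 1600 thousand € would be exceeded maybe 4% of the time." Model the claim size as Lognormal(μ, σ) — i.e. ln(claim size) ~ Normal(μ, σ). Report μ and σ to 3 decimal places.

If T ~ Lognormal(μ,σ) then ln T ~ Normal(μ,σ), so the p-quantile of ln T is μ + z_p·σ.
ln(140) = 4.942 and ln(1600) = 7.378; z_{0.09} = -1.341, z_{0.96} = 1.751.
σ = (7.378 − 4.942)/(1.751 − (-1.341)) = 0.788.
μ = 4.942 − (-1.341)·0.788 = 5.998.

μ ≈ 5.998, σ ≈ 0.788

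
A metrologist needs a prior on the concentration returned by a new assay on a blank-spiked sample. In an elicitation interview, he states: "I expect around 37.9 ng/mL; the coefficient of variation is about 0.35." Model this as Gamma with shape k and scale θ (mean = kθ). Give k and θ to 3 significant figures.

k ≈ 8.16, θ ≈ 4.64

For Gamma(k, scale θ): mean = kθ, variance = kθ², so CV = 1/√k.
CV = 0.35, hence k = 1/CV² = 8.16.
Then θ = mean/k = 37.9/8.16 = 4.64.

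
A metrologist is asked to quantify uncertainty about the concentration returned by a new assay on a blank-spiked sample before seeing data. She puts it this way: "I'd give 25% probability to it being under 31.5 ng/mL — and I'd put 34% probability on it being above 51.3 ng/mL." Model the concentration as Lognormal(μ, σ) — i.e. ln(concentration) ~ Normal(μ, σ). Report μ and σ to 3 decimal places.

If T ~ Lognormal(μ,σ) then ln T ~ Normal(μ,σ), so the p-quantile of ln T is μ + z_p·σ.
ln(31.5) = 3.45 and ln(51.3) = 3.938; z_{0.25} = -0.6745, z_{0.66} = 0.4125.
σ = (3.938 − 3.45)/(0.4125 − (-0.6745)) = 0.449.
μ = 3.45 − (-0.6745)·0.449 = 3.753.

μ ≈ 3.753, σ ≈ 0.449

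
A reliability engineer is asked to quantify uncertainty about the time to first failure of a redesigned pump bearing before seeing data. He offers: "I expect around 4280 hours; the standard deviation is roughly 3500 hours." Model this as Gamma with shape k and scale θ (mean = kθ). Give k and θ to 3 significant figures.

For Gamma(k, scale θ): mean = kθ, variance = kθ², so CV = 1/√k.
CV = SD/mean = 3500/4280 = 0.8178, hence k = 1/CV² = 1.5.
Then θ = mean/k = 4280/1.5 = 2860.

k ≈ 1.5, θ ≈ 2860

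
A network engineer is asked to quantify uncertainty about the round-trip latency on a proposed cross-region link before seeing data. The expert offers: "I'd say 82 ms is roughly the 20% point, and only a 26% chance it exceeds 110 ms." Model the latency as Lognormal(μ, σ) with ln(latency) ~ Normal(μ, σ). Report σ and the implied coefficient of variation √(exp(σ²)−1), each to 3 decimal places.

If T ~ Lognormal(μ,σ) then ln T ~ Normal(μ,σ), so the p-quantile of ln T is μ + z_p·σ.
ln(82) = 4.407 and ln(110) = 4.7; z_{0.2} = -0.8416, z_{0.74} = 0.6433.
σ = (4.7 − 4.407)/(0.6433 − (-0.8416)) = 0.198.
μ = 4.407 − (-0.8416)·0.198 = 4.573.
CV = √(exp(σ²)−1) = √(exp(0.0391)−1) = 0.200.

σ ≈ 0.198, CV ≈ 0.200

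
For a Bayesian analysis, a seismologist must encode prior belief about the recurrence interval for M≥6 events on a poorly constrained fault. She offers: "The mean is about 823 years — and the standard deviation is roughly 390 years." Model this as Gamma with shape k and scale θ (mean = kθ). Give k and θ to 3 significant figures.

k ≈ 4.45, θ ≈ 185

For Gamma(k, scale θ): mean = kθ, variance = kθ², so CV = 1/√k.
CV = SD/mean = 390/823 = 0.4739, hence k = 1/CV² = 4.45.
Then θ = mean/k = 823/4.45 = 185.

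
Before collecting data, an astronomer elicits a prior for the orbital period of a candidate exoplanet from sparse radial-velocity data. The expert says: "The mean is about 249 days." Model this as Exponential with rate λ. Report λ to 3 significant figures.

Exponential mean = 1/λ, so λ = 1/249.0 = 0.00402.

λ ≈ 0.00402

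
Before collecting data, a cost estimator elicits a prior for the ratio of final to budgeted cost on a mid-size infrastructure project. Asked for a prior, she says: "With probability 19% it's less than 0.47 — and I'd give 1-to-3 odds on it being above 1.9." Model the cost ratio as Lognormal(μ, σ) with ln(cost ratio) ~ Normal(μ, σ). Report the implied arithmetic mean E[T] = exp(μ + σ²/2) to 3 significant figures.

If T ~ Lognormal(μ,σ) then ln T ~ Normal(μ,σ), so the p-quantile of ln T is μ + z_p·σ.
ln(0.47) = -0.755 and ln(1.9) = 0.6419; z_{0.19} = -0.8779, z_{0.75} = 0.6745.
σ = (0.6419 − -0.755)/(0.6745 − (-0.8779)) = 0.900.
μ = -0.755 − (-0.8779)·0.900 = 0.035.
E[T] = exp(μ + σ²/2) = exp(0.035 + 0.4048) = 1.55.

E[T] ≈ 1.55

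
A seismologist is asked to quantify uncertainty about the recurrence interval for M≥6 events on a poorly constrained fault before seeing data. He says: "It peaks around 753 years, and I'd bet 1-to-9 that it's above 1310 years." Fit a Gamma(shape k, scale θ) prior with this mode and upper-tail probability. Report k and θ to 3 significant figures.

k ≈ 7.19, θ ≈ 122

Gamma(k,θ) with k>1 has mode (k−1)θ, so θ = 753/(k−1).
Need P(X < 1310) = 0.9 with θ tied to k this way. Start at k = 2, θ = 753: P(X<1310) ≈ 0.519.
Too low — raise k to concentrate. Iterating converges to k ≈ 7.19.
Then θ = 753/(7.19−1) ≈ 122.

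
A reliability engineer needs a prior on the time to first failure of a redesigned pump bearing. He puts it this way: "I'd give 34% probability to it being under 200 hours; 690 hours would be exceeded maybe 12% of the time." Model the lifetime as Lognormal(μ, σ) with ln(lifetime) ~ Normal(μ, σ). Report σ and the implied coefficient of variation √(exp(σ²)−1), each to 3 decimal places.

If T ~ Lognormal(μ,σ) then ln T ~ Normal(μ,σ), so the p-quantile of ln T is μ + z_p·σ.
ln(200) = 5.298 and ln(690) = 6.537; z_{0.34} = -0.4125, z_{0.88} = 1.175.
σ = (6.537 − 5.298)/(1.175 − (-0.4125)) = 0.780.
μ = 5.298 − (-0.4125)·0.780 = 5.620.
CV = √(exp(σ²)−1) = √(exp(0.6086)−1) = 0.915.

σ ≈ 0.780, CV ≈ 0.915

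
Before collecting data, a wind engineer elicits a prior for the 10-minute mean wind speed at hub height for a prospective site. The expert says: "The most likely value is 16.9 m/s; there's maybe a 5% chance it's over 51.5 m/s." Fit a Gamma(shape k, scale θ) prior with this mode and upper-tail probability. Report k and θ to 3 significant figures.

k ≈ 3.13, θ ≈ 7.94

Gamma(k,θ) with k>1 has mode (k−1)θ, so θ = 16.9/(k−1).
Need P(X < 51.5) = 0.95 with θ tied to k this way. Start at k = 2, θ = 16.9: P(X<51.5) ≈ 0.808.
Too low — raise k to concentrate. Iterating converges to k ≈ 3.13.
Then θ = 16.9/(3.13−1) ≈ 7.94.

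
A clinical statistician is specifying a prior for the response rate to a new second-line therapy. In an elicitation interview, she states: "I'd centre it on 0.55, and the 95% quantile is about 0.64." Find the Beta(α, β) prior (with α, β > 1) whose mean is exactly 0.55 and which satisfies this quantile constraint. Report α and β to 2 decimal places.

With mean 0.55 fixed, write α = 0.55s, β = 0.45s where s = α+β.
Need P(θ < 0.64) = 0.95 under Beta(0.55s, 0.45s). Normal approximation: (q−m)/√(m(1−m)/s) ≈ z_{0.95} = 1.64, so s ≈ 0.55·0.45·(1.64)²/(0.64−0.55)² = 82.7.
At s = 82.7: P(θ<0.64) ≈ 0.952. Adjusting to match 0.95 gives s ≈ 80.51.
So α = 0.55·80.51 ≈ 44.28, β = 0.45·80.51 ≈ 36.23.

α ≈ 44.28, β ≈ 36.23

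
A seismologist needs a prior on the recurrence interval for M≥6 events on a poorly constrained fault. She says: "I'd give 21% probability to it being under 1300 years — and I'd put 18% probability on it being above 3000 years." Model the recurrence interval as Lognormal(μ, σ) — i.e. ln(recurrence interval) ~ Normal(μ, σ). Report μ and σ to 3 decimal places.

If T ~ Lognormal(μ,σ) then ln T ~ Normal(μ,σ), so the p-quantile of ln T is μ + z_p·σ.
ln(1300) = 7.17 and ln(3000) = 8.006; z_{0.21} = -0.8064, z_{0.82} = 0.9154.
σ = (8.006 − 7.17)/(0.9154 − (-0.8064)) = 0.486.
μ = 7.17 − (-0.8064)·0.486 = 7.562.

μ ≈ 7.562, σ ≈ 0.486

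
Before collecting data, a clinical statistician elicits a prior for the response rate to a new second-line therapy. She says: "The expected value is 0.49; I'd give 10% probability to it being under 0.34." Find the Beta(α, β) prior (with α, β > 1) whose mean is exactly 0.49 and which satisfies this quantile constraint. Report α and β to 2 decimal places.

With mean 0.49 fixed, write α = 0.49s, β = 0.51s where s = α+β.
Need P(θ < 0.34) = 0.1 under Beta(0.49s, 0.51s). Normal approximation: (q−m)/√(m(1−m)/s) ≈ z_{0.1} = -1.28, so s ≈ 0.49·0.51·(-1.28)²/(0.34−0.49)² = 18.2.
At s = 18.2: P(θ<0.34) ≈ 0.097. Adjusting to match 0.1 gives s ≈ 17.83.
So α = 0.49·17.83 ≈ 8.74, β = 0.51·17.83 ≈ 9.09.

α ≈ 8.74, β ≈ 9.09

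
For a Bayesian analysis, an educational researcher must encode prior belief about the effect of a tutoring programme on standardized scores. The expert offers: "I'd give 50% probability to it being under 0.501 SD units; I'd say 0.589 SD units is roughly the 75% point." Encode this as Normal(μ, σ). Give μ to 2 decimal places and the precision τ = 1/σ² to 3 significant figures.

μ = 0.50, τ = 58.7

The p-quantile of Normal(μ,σ) is μ + z_p·σ, with z_{0.5} = 0 and z_{0.75} = 0.6745.
Eliminate σ: μ = (z₂·x₁ − z₁·x₂)/(z₂ − z₁) = (0.6745·0.501 − (0)·0.589)/0.6745 = 0.50.
Then σ = (x₂ − x₁)/(z₂ − z₁) = (0.589 − 0.501)/0.6745 = 0.13.
Precision τ = 1/σ² = 1/0.1305² = 58.7.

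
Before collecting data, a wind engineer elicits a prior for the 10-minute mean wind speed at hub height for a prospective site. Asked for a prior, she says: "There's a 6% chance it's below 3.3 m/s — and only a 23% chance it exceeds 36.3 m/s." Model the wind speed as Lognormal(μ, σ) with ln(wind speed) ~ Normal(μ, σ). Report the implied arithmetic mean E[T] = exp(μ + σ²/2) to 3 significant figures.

E[T] ≈ 29 m/s

If T ~ Lognormal(μ,σ) then ln T ~ Normal(μ,σ), so the p-quantile of ln T is μ + z_p·σ.
ln(3.3) = 1.194 and ln(36.3) = 3.592; z_{0.06} = -1.555, z_{0.77} = 0.7388.
σ = (3.592 − 1.194)/(0.7388 − (-1.555)) = 1.045.
μ = 1.194 − (-1.555)·1.045 = 2.819.
E[T] = exp(μ + σ²/2) = exp(2.819 + 0.5465) = 29 m/s.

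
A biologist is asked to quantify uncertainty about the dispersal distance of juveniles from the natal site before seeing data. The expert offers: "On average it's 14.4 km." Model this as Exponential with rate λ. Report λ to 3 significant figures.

λ ≈ 0.0694

Exponential mean = 1/λ, so λ = 1/14.4 = 0.0694.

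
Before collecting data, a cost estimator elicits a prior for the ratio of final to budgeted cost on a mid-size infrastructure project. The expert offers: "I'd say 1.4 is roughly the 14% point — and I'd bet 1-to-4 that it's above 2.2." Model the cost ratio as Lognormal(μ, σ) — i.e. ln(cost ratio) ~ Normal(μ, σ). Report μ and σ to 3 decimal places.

μ ≈ 0.591, σ ≈ 0.235

If T ~ Lognormal(μ,σ) then ln T ~ Normal(μ,σ), so the p-quantile of ln T is μ + z_p·σ.
ln(1.4) = 0.3365 and ln(2.2) = 0.7885; z_{0.14} = -1.08, z_{0.8} = 0.8416.
σ = (0.7885 − 0.3365)/(0.8416 − (-1.08)) = 0.235.
μ = 0.3365 − (-1.08)·0.235 = 0.591.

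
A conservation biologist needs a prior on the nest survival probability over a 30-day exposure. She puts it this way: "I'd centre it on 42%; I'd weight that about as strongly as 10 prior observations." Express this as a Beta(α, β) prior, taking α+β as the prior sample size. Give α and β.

α = 4.2, β = 5.8

Under the effective-sample-size interpretation, Beta(α, β) has prior mean α/(α+β) and prior sample size α+β.
So α+β = 10 and α/(α+β) = 0.42, giving α = 0.42·10 = 4.2 and β = 10 − 4.2 = 5.8.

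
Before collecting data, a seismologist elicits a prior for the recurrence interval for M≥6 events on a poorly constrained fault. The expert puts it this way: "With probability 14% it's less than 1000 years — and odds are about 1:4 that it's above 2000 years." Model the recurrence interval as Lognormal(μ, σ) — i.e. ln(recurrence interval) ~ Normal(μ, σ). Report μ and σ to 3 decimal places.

If T ~ Lognormal(μ,σ) then ln T ~ Normal(μ,σ), so the p-quantile of ln T is μ + z_p·σ.
ln(1000) = 6.908 and ln(2000) = 7.601; z_{0.14} = -1.08, z_{0.8} = 0.8416.
σ = (7.601 − 6.908)/(0.8416 − (-1.08)) = 0.361.
μ = 6.908 − (-1.08)·0.361 = 7.297.

μ ≈ 7.297, σ ≈ 0.361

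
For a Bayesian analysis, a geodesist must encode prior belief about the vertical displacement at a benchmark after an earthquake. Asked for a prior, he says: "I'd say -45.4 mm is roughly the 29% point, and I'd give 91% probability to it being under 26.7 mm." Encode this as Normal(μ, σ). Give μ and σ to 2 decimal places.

μ = -24.34, σ = 38.06

The p-quantile of Normal(μ,σ) is μ + z_p·σ, with z_{0.29} = -0.5534 and z_{0.91} = 1.341.
Eliminate σ: μ = (z₂·x₁ − z₁·x₂)/(z₂ − z₁) = (1.341·-45.4 − (-0.5534)·26.7)/1.894 = -24.34.
Then σ = (x₂ − x₁)/(z₂ − z₁) = (26.7 − -45.4)/1.894 = 38.06.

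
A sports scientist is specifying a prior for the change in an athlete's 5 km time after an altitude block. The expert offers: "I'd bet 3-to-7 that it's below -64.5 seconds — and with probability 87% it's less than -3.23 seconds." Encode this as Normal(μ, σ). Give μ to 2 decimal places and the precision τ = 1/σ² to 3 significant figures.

μ = -45.04, τ = 0.000726

The p-quantile of Normal(μ,σ) is μ + z_p·σ, with z_{0.3} = -0.5244 and z_{0.87} = 1.126.
Eliminate σ: μ = (z₂·x₁ − z₁·x₂)/(z₂ − z₁) = (1.126·-64.5 − (-0.5244)·-3.23)/1.651 = -45.04.
Then σ = (x₂ − x₁)/(z₂ − z₁) = (-3.23 − -64.5)/1.651 = 37.12.
Precision τ = 1/σ² = 1/37.12² = 0.000726.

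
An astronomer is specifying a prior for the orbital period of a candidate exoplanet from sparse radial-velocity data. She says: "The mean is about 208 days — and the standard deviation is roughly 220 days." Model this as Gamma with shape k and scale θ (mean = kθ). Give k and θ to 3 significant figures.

k ≈ 0.894, θ ≈ 233

For Gamma(k, scale θ): mean = kθ, variance = kθ², so CV = 1/√k.
CV = SD/mean = 220/208 = 1.058, hence k = 1/CV² = 0.894.
Then θ = mean/k = 208/0.894 = 233.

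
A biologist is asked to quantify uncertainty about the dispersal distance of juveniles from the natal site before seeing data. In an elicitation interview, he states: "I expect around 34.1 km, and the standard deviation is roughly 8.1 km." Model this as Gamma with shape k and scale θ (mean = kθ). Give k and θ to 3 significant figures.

k ≈ 17.7, θ ≈ 1.92

For Gamma(k, scale θ): mean = kθ, variance = kθ², so CV = 1/√k.
CV = SD/mean = 8.1/34.1 = 0.2375, hence k = 1/CV² = 17.7.
Then θ = mean/k = 34.1/17.7 = 1.92.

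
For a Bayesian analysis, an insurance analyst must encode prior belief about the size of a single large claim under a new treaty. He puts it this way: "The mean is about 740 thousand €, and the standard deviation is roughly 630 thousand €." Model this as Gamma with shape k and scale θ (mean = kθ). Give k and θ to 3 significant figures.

For Gamma(k, scale θ): mean = kθ, variance = kθ², so CV = 1/√k.
CV = SD/mean = 630/740 = 0.8514, hence k = 1/CV² = 1.38.
Then θ = mean/k = 740/1.38 = 536.

k ≈ 1.38, θ ≈ 536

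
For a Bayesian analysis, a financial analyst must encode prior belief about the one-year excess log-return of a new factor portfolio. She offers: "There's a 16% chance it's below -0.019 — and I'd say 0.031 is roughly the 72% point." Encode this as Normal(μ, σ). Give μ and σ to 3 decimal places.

For Normal(μ,σ), the p-quantile is μ + z_p·σ. Here z_{0.16} = -0.9945, z_{0.72} = 0.5828.
So -0.019 = μ − 0.9945σ and 0.031 = μ + 0.5828σ.
Subtracting: σ = (0.031 − -0.019)/(0.5828 − (-0.9945)) = 0.032.
Then μ = -0.019 − (-0.9945)·0.032 = 0.013.

μ = 0.013, σ = 0.032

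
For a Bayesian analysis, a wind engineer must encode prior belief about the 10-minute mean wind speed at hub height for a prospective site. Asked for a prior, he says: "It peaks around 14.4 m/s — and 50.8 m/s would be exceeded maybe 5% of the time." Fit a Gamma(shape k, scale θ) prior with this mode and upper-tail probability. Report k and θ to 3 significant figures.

Gamma(k,θ) with k>1 has mode (k−1)θ, so θ = 14.4/(k−1).
Need P(X < 50.8) = 0.95 with θ tied to k this way. Start at k = 2, θ = 14.4: P(X<50.8) ≈ 0.867.
Too low — raise k to concentrate. Iterating converges to k ≈ 2.62.
Then θ = 14.4/(2.62−1) ≈ 8.87.

k ≈ 2.62, θ ≈ 8.87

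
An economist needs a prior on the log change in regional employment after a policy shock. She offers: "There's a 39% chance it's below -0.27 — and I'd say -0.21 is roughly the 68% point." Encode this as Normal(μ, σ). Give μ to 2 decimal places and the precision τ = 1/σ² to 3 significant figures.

μ = -0.25, τ = 155

For Normal(μ,σ), the p-quantile is μ + z_p·σ. Here z_{0.39} = -0.2793, z_{0.68} = 0.4677.
So -0.27 = μ − 0.2793σ and -0.21 = μ + 0.4677σ.
Subtracting: σ = (-0.21 − -0.27)/(0.4677 − (-0.2793)) = 0.08.
Then μ = -0.27 − (-0.2793)·0.08 = -0.25.
Precision τ = 1/σ² = 1/0.08032² = 155.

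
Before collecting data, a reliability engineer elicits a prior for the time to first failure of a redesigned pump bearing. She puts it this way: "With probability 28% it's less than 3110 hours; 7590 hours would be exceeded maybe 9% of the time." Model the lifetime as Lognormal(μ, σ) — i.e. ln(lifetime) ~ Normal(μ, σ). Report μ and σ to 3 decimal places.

μ ≈ 8.313, σ ≈ 0.464

If T ~ Lognormal(μ,σ) then ln T ~ Normal(μ,σ), so the p-quantile of ln T is μ + z_p·σ.
ln(3110) = 8.042 and ln(7590) = 8.935; z_{0.28} = -0.5828, z_{0.91} = 1.341.
σ = (8.935 − 8.042)/(1.341 − (-0.5828)) = 0.464.
μ = 8.042 − (-0.5828)·0.464 = 8.313.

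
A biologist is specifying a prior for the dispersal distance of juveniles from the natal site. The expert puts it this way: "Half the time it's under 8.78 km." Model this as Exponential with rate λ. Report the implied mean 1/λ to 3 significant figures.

mean ≈ 12.7 km

Exponential median = ln 2 / λ, so λ = ln 2 / 8.78 = 0.0789.
Mean = 1/λ = 12.7 km.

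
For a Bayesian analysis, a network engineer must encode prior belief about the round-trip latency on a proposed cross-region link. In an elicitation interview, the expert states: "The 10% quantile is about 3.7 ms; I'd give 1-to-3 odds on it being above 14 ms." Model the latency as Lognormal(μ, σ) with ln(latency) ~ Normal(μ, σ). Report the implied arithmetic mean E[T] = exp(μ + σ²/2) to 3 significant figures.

If T ~ Lognormal(μ,σ) then ln T ~ Normal(μ,σ), so the p-quantile of ln T is μ + z_p·σ.
ln(3.7) = 1.308 and ln(14) = 2.639; z_{0.1} = -1.282, z_{0.75} = 0.6745.
σ = (2.639 − 1.308)/(0.6745 − (-1.282)) = 0.680.
μ = 1.308 − (-1.282)·0.680 = 2.180.
E[T] = exp(μ + σ²/2) = exp(2.180 + 0.2314) = 11.2 ms.

E[T] ≈ 11.2 ms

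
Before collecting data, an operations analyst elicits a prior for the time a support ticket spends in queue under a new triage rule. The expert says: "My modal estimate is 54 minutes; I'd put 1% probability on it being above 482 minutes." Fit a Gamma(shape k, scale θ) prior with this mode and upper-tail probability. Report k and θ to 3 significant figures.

Gamma(k,θ) with k>1 has mode (k−1)θ, so θ = 54/(k−1).
Need P(X < 482) = 0.99 with θ tied to k this way. Start at k = 2, θ = 54: P(X<482) ≈ 0.999.
Too high — lower k to spread out. Iterating converges to k ≈ 1.67.
Then θ = 54/(1.67−1) ≈ 80.1.

k ≈ 1.67, θ ≈ 80.1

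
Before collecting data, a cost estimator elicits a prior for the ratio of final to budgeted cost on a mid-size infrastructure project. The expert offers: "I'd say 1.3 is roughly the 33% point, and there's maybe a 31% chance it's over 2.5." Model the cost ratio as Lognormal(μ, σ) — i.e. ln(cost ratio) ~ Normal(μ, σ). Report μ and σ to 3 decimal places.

μ ≈ 0.570, σ ≈ 0.699

If T ~ Lognormal(μ,σ) then ln T ~ Normal(μ,σ), so the p-quantile of ln T is μ + z_p·σ.
ln(1.3) = 0.2624 and ln(2.5) = 0.9163; z_{0.33} = -0.4399, z_{0.69} = 0.4959.
σ = (0.9163 − 0.2624)/(0.4959 − (-0.4399)) = 0.699.
μ = 0.2624 − (-0.4399)·0.699 = 0.570.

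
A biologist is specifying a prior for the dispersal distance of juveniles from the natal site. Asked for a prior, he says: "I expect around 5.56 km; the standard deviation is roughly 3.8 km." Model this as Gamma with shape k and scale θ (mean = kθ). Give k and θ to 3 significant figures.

k ≈ 2.14, θ ≈ 2.6

For Gamma(k, scale θ): mean = kθ, variance = kθ², so CV = 1/√k.
CV = SD/mean = 3.8/5.56 = 0.6835, hence k = 1/CV² = 2.14.
Then θ = mean/k = 5.56/2.14 = 2.6.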